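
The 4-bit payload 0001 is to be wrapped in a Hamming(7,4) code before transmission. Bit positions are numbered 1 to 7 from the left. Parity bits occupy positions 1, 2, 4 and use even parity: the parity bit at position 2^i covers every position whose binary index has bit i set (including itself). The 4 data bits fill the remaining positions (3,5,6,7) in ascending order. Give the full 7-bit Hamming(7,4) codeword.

1101001

Place data bits at non-power-of-two positions: b3=0, b5=0, b6=0, b7=1.
p1 = XOR of data positions {3,5,7} = 0⊕0⊕1 = 1
p2 = XOR of data positions {3,6,7} = 0⊕0⊕1 = 1
p4 = XOR of data positions {5,6,7} = 0⊕0⊕1 = 1
Codeword b1..b7 = 1101001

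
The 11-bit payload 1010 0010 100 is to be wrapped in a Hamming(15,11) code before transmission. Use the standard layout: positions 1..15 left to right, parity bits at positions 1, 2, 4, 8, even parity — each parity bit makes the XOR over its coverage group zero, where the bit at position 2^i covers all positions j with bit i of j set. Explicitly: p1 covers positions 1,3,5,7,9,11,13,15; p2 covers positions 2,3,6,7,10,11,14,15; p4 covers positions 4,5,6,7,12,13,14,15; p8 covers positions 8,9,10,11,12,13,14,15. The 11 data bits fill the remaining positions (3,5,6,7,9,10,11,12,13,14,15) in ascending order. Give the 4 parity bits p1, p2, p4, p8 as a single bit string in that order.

Place data bits at non-power-of-two positions: b3=1, b5=0, b6=1, b7=0, b9=0, b10=0, b11=1, b12=0, b13=1, b14=0, b15=0.
p1 = XOR of data positions {3,5,7,9,11,13,15} = 1⊕0⊕0⊕0⊕1⊕1⊕0 = 1
p2 = XOR of data positions {3,6,7,10,11,14,15} = 1⊕1⊕0⊕0⊕1⊕0⊕0 = 1
p4 = XOR of data positions {5,6,7,12,13,14,15} = 0⊕1⊕0⊕0⊕1⊕0⊕0 = 0
p8 = XOR of data positions {9,10,11,12,13,14,15} = 0⊕0⊕1⊕0⊕1⊕0⊕0 = 0
Parity bits p1,p2,p4,p8 = 1100

1100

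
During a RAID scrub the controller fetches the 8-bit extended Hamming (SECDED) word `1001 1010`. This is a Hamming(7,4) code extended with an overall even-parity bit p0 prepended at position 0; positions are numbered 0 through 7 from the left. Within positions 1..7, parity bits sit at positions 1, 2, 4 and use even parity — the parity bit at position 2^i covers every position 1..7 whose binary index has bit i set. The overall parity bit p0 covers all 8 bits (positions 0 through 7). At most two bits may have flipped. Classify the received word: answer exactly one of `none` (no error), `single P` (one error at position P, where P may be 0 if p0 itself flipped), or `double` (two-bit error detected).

s1: b1⊕b3⊕b5⊕b7 = 0⊕1⊕0⊕0 = 1
s2: b2⊕b3⊕b6⊕b7 = 0⊕1⊕1⊕0 = 0
s4: b4⊕b5⊕b6⊕b7 = 1⊕0⊕1⊕0 = 0
Syndrome (s4...s1) = 001 → position 1.
Overall parity (XOR of all 8 bits, including p0): 1⊕0⊕0⊕1⊕1⊕0⊕1⊕0 = 0
Overall=0, syndrome position=1 → double-bit error detected (uncorrectable).

double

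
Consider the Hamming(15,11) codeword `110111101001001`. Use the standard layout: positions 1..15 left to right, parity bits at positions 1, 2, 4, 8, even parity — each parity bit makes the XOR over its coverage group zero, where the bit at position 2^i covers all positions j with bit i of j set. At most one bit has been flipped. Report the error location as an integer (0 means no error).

9

s1: b1⊕b3⊕b5⊕b7⊕b9⊕b11⊕b13⊕b15 = 1⊕0⊕1⊕1⊕1⊕0⊕0⊕1 = 1
s2: b2⊕b3⊕b6⊕b7⊕b10⊕b11⊕b14⊕b15 = 1⊕0⊕1⊕1⊕0⊕0⊕0⊕1 = 0
s4: b4⊕b5⊕b6⊕b7⊕b12⊕b13⊕b14⊕b15 = 1⊕1⊕1⊕1⊕1⊕0⊕0⊕1 = 0
s8: b8⊕b9⊕b10⊕b11⊕b12⊕b13⊕b14⊕b15 = 0⊕1⊕0⊕0⊕1⊕0⊕0⊕1 = 1
Syndrome (s8...s1) = 1001 → position 9.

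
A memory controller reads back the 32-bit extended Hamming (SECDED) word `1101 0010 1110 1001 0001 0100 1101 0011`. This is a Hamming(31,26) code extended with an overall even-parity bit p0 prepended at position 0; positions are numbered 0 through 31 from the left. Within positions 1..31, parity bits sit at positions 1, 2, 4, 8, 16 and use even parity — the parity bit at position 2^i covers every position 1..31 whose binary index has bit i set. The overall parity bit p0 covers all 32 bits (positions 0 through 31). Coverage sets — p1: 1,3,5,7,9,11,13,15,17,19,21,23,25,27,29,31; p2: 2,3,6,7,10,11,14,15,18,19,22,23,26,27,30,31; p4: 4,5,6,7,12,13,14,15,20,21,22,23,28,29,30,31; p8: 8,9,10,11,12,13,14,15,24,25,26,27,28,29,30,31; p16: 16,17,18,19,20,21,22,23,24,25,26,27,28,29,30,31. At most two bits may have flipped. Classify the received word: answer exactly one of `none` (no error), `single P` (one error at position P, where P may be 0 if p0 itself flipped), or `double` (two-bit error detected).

s1: b1⊕b3⊕b5⊕b7⊕b9⊕b11⊕b13⊕b15⊕b17⊕b19⊕b21⊕b23⊕b25⊕b27⊕b29⊕b31 = 1⊕1⊕0⊕0⊕1⊕0⊕0⊕1⊕0⊕1⊕1⊕0⊕1⊕1⊕0⊕1 = 1
s2: b2⊕b3⊕b6⊕b7⊕b10⊕b11⊕b14⊕b15⊕b18⊕b19⊕b22⊕b23⊕b26⊕b27⊕b30⊕b31 = 0⊕1⊕1⊕0⊕1⊕0⊕0⊕1⊕0⊕1⊕0⊕0⊕0⊕1⊕1⊕1 = 0
s4: b4⊕b5⊕b6⊕b7⊕b12⊕b13⊕b14⊕b15⊕b20⊕b21⊕b22⊕b23⊕b28⊕b29⊕b30⊕b31 = 0⊕0⊕1⊕0⊕1⊕0⊕0⊕1⊕0⊕1⊕0⊕0⊕0⊕0⊕1⊕1 = 0
s8: b8⊕b9⊕b10⊕b11⊕b12⊕b13⊕b14⊕b15⊕b24⊕b25⊕b26⊕b27⊕b28⊕b29⊕b30⊕b31 = 1⊕1⊕1⊕0⊕1⊕0⊕0⊕1⊕1⊕1⊕0⊕1⊕0⊕0⊕1⊕1 = 0
s16: b16⊕b17⊕b18⊕b19⊕b20⊕b21⊕b22⊕b23⊕b24⊕b25⊕b26⊕b27⊕b28⊕b29⊕b30⊕b31 = 0⊕0⊕0⊕1⊕0⊕1⊕0⊕0⊕1⊕1⊕0⊕1⊕0⊕0⊕1⊕1 = 1
Syndrome (s16...s1) = 10001 → position 17.
Overall parity (XOR of all 32 bits, including p0): 1⊕1⊕0⊕1⊕0⊕0⊕1⊕0⊕1⊕1⊕1⊕0⊕1⊕0⊕0⊕1⊕0⊕0⊕0⊕1⊕0⊕1⊕0⊕0⊕1⊕1⊕0⊕1⊕0⊕0⊕1⊕1 = 0
Overall=0, syndrome position=17 → double-bit error detected (uncorrectable).

double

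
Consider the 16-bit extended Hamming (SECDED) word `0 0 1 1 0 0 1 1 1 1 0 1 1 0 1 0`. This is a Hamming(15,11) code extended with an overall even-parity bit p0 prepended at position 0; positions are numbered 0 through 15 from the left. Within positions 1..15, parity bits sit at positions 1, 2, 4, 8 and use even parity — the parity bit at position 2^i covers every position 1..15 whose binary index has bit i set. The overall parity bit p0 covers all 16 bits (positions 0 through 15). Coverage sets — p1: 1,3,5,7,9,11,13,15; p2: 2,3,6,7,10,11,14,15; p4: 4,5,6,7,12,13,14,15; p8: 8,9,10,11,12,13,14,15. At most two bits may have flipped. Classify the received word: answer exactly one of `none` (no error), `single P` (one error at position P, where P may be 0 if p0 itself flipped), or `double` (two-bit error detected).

single 8

s1: b1⊕b3⊕b5⊕b7⊕b9⊕b11⊕b13⊕b15 = 0⊕1⊕0⊕1⊕1⊕1⊕0⊕0 = 0
s2: b2⊕b3⊕b6⊕b7⊕b10⊕b11⊕b14⊕b15 = 1⊕1⊕1⊕1⊕0⊕1⊕1⊕0 = 0
s4: b4⊕b5⊕b6⊕b7⊕b12⊕b13⊕b14⊕b15 = 0⊕0⊕1⊕1⊕1⊕0⊕1⊕0 = 0
s8: b8⊕b9⊕b10⊕b11⊕b12⊕b13⊕b14⊕b15 = 1⊕1⊕0⊕1⊕1⊕0⊕1⊕0 = 1
Syndrome (s8...s1) = 1000 → position 8.
Overall parity (XOR of all 16 bits, including p0): 0⊕0⊕1⊕1⊕0⊕0⊕1⊕1⊕1⊕1⊕0⊕1⊕1⊕0⊕1⊕0 = 1
Overall=1, syndrome position=8 → single-bit error at position 8.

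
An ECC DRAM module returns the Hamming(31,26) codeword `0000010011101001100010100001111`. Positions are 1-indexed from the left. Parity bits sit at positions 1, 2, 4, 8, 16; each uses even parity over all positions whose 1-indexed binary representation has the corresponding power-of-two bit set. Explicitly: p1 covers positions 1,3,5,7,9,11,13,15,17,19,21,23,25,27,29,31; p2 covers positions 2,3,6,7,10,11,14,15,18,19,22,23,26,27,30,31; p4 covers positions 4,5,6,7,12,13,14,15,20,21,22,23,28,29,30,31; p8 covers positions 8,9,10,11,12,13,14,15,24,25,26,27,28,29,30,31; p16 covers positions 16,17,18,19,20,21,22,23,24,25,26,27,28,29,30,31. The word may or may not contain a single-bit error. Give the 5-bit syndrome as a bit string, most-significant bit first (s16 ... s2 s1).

00000

s1: b1⊕b3⊕b5⊕b7⊕b9⊕b11⊕b13⊕b15⊕b17⊕b19⊕b21⊕b23⊕b25⊕b27⊕b29⊕b31 = 0⊕0⊕0⊕0⊕1⊕1⊕1⊕0⊕1⊕0⊕1⊕1⊕0⊕0⊕1⊕1 = 0
s2: b2⊕b3⊕b6⊕b7⊕b10⊕b11⊕b14⊕b15⊕b18⊕b19⊕b22⊕b23⊕b26⊕b27⊕b30⊕b31 = 0⊕0⊕1⊕0⊕1⊕1⊕0⊕0⊕0⊕0⊕0⊕1⊕0⊕0⊕1⊕1 = 0
s4: b4⊕b5⊕b6⊕b7⊕b12⊕b13⊕b14⊕b15⊕b20⊕b21⊕b22⊕b23⊕b28⊕b29⊕b30⊕b31 = 0⊕0⊕1⊕0⊕0⊕1⊕0⊕0⊕0⊕1⊕0⊕1⊕1⊕1⊕1⊕1 = 0
s8: b8⊕b9⊕b10⊕b11⊕b12⊕b13⊕b14⊕b15⊕b24⊕b25⊕b26⊕b27⊕b28⊕b29⊕b30⊕b31 = 0⊕1⊕1⊕1⊕0⊕1⊕0⊕0⊕0⊕0⊕0⊕0⊕1⊕1⊕1⊕1 = 0
s16: b16⊕b17⊕b18⊕b19⊕b20⊕b21⊕b22⊕b23⊕b24⊕b25⊕b26⊕b27⊕b28⊕b29⊕b30⊕b31 = 1⊕1⊕0⊕0⊕0⊕1⊕0⊕1⊕0⊕0⊕0⊕0⊕1⊕1⊕1⊕1 = 0
Syndrome (s16...s1) = 00000 → position 0 (no error).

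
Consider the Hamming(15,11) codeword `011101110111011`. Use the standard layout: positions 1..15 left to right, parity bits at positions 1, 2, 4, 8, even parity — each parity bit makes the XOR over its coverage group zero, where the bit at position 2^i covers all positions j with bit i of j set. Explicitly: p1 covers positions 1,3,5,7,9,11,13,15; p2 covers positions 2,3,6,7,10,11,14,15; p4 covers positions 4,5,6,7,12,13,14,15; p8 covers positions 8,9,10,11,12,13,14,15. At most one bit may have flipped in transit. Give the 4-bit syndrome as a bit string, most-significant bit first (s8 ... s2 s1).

s1: b1⊕b3⊕b5⊕b7⊕b9⊕b11⊕b13⊕b15 = 0⊕1⊕0⊕1⊕0⊕1⊕0⊕1 = 0
s2: b2⊕b3⊕b6⊕b7⊕b10⊕b11⊕b14⊕b15 = 1⊕1⊕1⊕1⊕1⊕1⊕1⊕1 = 0
s4: b4⊕b5⊕b6⊕b7⊕b12⊕b13⊕b14⊕b15 = 1⊕0⊕1⊕1⊕1⊕0⊕1⊕1 = 0
s8: b8⊕b9⊕b10⊕b11⊕b12⊕b13⊕b14⊕b15 = 1⊕0⊕1⊕1⊕1⊕0⊕1⊕1 = 0
Syndrome (s8...s1) = 0000 → position 0 (no error).

0000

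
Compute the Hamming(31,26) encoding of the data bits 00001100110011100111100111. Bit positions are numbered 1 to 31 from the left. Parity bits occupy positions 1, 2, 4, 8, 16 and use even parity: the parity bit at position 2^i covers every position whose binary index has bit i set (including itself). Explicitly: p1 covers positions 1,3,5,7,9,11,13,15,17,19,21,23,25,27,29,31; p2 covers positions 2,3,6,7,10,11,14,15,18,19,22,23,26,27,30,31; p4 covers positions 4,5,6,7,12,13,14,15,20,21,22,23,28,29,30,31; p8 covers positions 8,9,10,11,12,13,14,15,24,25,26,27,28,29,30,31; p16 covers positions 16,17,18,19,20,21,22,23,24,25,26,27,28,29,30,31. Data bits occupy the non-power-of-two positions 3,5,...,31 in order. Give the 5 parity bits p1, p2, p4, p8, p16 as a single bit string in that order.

10100

Place data bits at non-power-of-two positions: b3=0, b5=0, b6=0, b7=0, b9=1, b10=1, b11=0, b12=0, b13=1, b14=1, b15=0, b17=0, b18=1, b19=1, b20=1, b21=0, b22=0, b23=1, b24=1, b25=1, b26=1, b27=0, b28=0, b29=1, b30=1, b31=1.
p1 = XOR of data positions {3,5,7,9,11,13,15,17,19,21,23,25,27,29,31} = 0⊕0⊕0⊕1⊕0⊕1⊕0⊕0⊕1⊕0⊕1⊕1⊕0⊕1⊕1 = 1
p2 = XOR of data positions {3,6,7,10,11,14,15,18,19,22,23,26,27,30,31} = 0⊕0⊕0⊕1⊕0⊕1⊕0⊕1⊕1⊕0⊕1⊕1⊕0⊕1⊕1 = 0
p4 = XOR of data positions {5,6,7,12,13,14,15,20,21,22,23,28,29,30,31} = 0⊕0⊕0⊕0⊕1⊕1⊕0⊕1⊕0⊕0⊕1⊕0⊕1⊕1⊕1 = 1
p8 = XOR of data positions {9,10,11,12,13,14,15,24,25,26,27,28,29,30,31} = 1⊕1⊕0⊕0⊕1⊕1⊕0⊕1⊕1⊕1⊕0⊕0⊕1⊕1⊕1 = 0
p16 = XOR of data positions {17,18,19,20,21,22,23,24,25,26,27,28,29,30,31} = 0⊕1⊕1⊕1⊕0⊕0⊕1⊕1⊕1⊕1⊕0⊕0⊕1⊕1⊕1 = 0
Parity bits p1,p2,p4,p8,p16 = 10100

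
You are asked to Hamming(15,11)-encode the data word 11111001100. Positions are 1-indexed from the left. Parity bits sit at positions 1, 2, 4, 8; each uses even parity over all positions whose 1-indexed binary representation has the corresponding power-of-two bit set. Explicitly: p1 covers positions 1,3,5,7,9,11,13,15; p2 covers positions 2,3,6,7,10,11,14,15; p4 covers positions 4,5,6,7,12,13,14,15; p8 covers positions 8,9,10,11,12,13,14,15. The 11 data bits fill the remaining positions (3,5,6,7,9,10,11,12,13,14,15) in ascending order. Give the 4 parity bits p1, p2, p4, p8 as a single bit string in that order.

1111

Place data bits at non-power-of-two positions: b3=1, b5=1, b6=1, b7=1, b9=1, b10=0, b11=0, b12=1, b13=1, b14=0, b15=0.
p1 = XOR of data positions {3,5,7,9,11,13,15} = 1⊕1⊕1⊕1⊕0⊕1⊕0 = 1
p2 = XOR of data positions {3,6,7,10,11,14,15} = 1⊕1⊕1⊕0⊕0⊕0⊕0 = 1
p4 = XOR of data positions {5,6,7,12,13,14,15} = 1⊕1⊕1⊕1⊕1⊕0⊕0 = 1
p8 = XOR of data positions {9,10,11,12,13,14,15} = 1⊕0⊕0⊕1⊕1⊕0⊕0 = 1
Parity bits p1,p2,p4,p8 = 1111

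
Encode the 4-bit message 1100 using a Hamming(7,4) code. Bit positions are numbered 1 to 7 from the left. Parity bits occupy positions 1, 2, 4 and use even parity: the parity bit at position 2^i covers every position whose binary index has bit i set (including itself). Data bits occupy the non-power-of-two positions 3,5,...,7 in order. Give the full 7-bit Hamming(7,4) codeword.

0111100

Place data bits at non-power-of-two positions: b3=1, b5=1, b6=0, b7=0.
p1 = XOR of data positions {3,5,7} = 1⊕1⊕0 = 0
p2 = XOR of data positions {3,6,7} = 1⊕0⊕0 = 1
p4 = XOR of data positions {5,6,7} = 1⊕0⊕0 = 1
Codeword b1..b7 = 0111100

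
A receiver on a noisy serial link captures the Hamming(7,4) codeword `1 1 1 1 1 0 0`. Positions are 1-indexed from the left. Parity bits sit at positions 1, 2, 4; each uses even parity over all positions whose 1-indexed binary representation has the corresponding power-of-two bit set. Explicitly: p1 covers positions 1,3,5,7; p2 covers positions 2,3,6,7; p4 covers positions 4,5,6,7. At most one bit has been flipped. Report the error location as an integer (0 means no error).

s1: b1⊕b3⊕b5⊕b7 = 1⊕1⊕1⊕0 = 1
s2: b2⊕b3⊕b6⊕b7 = 1⊕1⊕0⊕0 = 0
s4: b4⊕b5⊕b6⊕b7 = 1⊕1⊕0⊕0 = 0
Syndrome (s4...s1) = 001 → position 1.

1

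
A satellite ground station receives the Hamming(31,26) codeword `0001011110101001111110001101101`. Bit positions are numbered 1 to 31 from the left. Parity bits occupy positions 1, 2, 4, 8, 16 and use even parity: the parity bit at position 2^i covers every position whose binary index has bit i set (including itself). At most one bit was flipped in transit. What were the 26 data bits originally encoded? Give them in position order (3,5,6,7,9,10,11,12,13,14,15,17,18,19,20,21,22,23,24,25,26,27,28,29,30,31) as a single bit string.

00111010100111110001101111

s1: b1⊕b3⊕b5⊕b7⊕b9⊕b11⊕b13⊕b15⊕b17⊕b19⊕b21⊕b23⊕b25⊕b27⊕b29⊕b31 = 0⊕0⊕0⊕1⊕1⊕1⊕1⊕0⊕1⊕1⊕1⊕0⊕1⊕0⊕1⊕1 = 0
s2: b2⊕b3⊕b6⊕b7⊕b10⊕b11⊕b14⊕b15⊕b18⊕b19⊕b22⊕b23⊕b26⊕b27⊕b30⊕b31 = 0⊕0⊕1⊕1⊕0⊕1⊕0⊕0⊕1⊕1⊕0⊕0⊕1⊕0⊕0⊕1 = 1
s4: b4⊕b5⊕b6⊕b7⊕b12⊕b13⊕b14⊕b15⊕b20⊕b21⊕b22⊕b23⊕b28⊕b29⊕b30⊕b31 = 1⊕0⊕1⊕1⊕0⊕1⊕0⊕0⊕1⊕1⊕0⊕0⊕1⊕1⊕0⊕1 = 1
s8: b8⊕b9⊕b10⊕b11⊕b12⊕b13⊕b14⊕b15⊕b24⊕b25⊕b26⊕b27⊕b28⊕b29⊕b30⊕b31 = 1⊕1⊕0⊕1⊕0⊕1⊕0⊕0⊕0⊕1⊕1⊕0⊕1⊕1⊕0⊕1 = 1
s16: b16⊕b17⊕b18⊕b19⊕b20⊕b21⊕b22⊕b23⊕b24⊕b25⊕b26⊕b27⊕b28⊕b29⊕b30⊕b31 = 1⊕1⊕1⊕1⊕1⊕1⊕0⊕0⊕0⊕1⊕1⊕0⊕1⊕1⊕0⊕1 = 1
Syndrome (s16...s1) = 11110 → position 30.
Flip bit 30: corrected codeword = 0001011110101001111110001101111
Data bits at positions 3,5,6,7,9,10,11,12,13,14,15,17,18,19,20,21,22,23,24,25,26,27,28,29,30,31: 00111010100111110001101111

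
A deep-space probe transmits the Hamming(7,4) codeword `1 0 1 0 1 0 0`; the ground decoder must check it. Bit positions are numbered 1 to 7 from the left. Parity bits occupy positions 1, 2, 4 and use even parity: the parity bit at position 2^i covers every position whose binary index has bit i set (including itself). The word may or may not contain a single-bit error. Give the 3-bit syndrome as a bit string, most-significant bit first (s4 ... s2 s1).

111

s1: b1⊕b3⊕b5⊕b7 = 1⊕1⊕1⊕0 = 1
s2: b2⊕b3⊕b6⊕b7 = 0⊕1⊕0⊕0 = 1
s4: b4⊕b5⊕b6⊕b7 = 0⊕1⊕0⊕0 = 1
Syndrome (s4...s1) = 111 → position 7.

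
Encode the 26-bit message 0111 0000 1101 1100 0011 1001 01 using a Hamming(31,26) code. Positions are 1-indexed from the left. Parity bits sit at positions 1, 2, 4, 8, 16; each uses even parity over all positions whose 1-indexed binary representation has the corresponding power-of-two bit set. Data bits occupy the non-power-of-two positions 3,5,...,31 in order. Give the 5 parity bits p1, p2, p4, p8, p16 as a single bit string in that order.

01110

Place data bits at non-power-of-two positions: b3=0, b5=1, b6=1, b7=1, b9=0, b10=0, b11=0, b12=0, b13=1, b14=1, b15=0, b17=1, b18=1, b19=1, b20=0, b21=0, b22=0, b23=0, b24=1, b25=1, b26=1, b27=0, b28=0, b29=1, b30=0, b31=1.
p1 = XOR of data positions {3,5,7,9,11,13,15,17,19,21,23,25,27,29,31} = 0⊕1⊕1⊕0⊕0⊕1⊕0⊕1⊕1⊕0⊕0⊕1⊕0⊕1⊕1 = 0
p2 = XOR of data positions {3,6,7,10,11,14,15,18,19,22,23,26,27,30,31} = 0⊕1⊕1⊕0⊕0⊕1⊕0⊕1⊕1⊕0⊕0⊕1⊕0⊕0⊕1 = 1
p4 = XOR of data positions {5,6,7,12,13,14,15,20,21,22,23,28,29,30,31} = 1⊕1⊕1⊕0⊕1⊕1⊕0⊕0⊕0⊕0⊕0⊕0⊕1⊕0⊕1 = 1
p8 = XOR of data positions {9,10,11,12,13,14,15,24,25,26,27,28,29,30,31} = 0⊕0⊕0⊕0⊕1⊕1⊕0⊕1⊕1⊕1⊕0⊕0⊕1⊕0⊕1 = 1
p16 = XOR of data positions {17,18,19,20,21,22,23,24,25,26,27,28,29,30,31} = 1⊕1⊕1⊕0⊕0⊕0⊕0⊕1⊕1⊕1⊕0⊕0⊕1⊕0⊕1 = 0
Parity bits p1,p2,p4,p8,p16 = 01110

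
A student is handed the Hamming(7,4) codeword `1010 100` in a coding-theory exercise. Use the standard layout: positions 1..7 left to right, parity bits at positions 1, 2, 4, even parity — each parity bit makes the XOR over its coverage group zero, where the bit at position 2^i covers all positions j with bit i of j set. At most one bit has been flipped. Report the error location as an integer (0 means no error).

s1: b1⊕b3⊕b5⊕b7 = 1⊕1⊕1⊕0 = 1
s2: b2⊕b3⊕b6⊕b7 = 0⊕1⊕0⊕0 = 1
s4: b4⊕b5⊕b6⊕b7 = 0⊕1⊕0⊕0 = 1
Syndrome (s4...s1) = 111 → position 7.

7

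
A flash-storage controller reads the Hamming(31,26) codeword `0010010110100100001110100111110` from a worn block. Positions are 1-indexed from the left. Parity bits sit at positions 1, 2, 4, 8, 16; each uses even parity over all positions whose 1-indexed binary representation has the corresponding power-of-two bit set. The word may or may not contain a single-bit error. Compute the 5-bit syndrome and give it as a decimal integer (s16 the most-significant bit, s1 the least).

s1: b1⊕b3⊕b5⊕b7⊕b9⊕b11⊕b13⊕b15⊕b17⊕b19⊕b21⊕b23⊕b25⊕b27⊕b29⊕b31 = 0⊕1⊕0⊕0⊕1⊕1⊕0⊕0⊕0⊕1⊕1⊕1⊕0⊕1⊕1⊕0 = 0
s2: b2⊕b3⊕b6⊕b7⊕b10⊕b11⊕b14⊕b15⊕b18⊕b19⊕b22⊕b23⊕b26⊕b27⊕b30⊕b31 = 0⊕1⊕1⊕0⊕0⊕1⊕1⊕0⊕0⊕1⊕0⊕1⊕1⊕1⊕1⊕0 = 1
s4: b4⊕b5⊕b6⊕b7⊕b12⊕b13⊕b14⊕b15⊕b20⊕b21⊕b22⊕b23⊕b28⊕b29⊕b30⊕b31 = 0⊕0⊕1⊕0⊕0⊕0⊕1⊕0⊕1⊕1⊕0⊕1⊕1⊕1⊕1⊕0 = 0
s8: b8⊕b9⊕b10⊕b11⊕b12⊕b13⊕b14⊕b15⊕b24⊕b25⊕b26⊕b27⊕b28⊕b29⊕b30⊕b31 = 1⊕1⊕0⊕1⊕0⊕0⊕1⊕0⊕0⊕0⊕1⊕1⊕1⊕1⊕1⊕0 = 1
s16: b16⊕b17⊕b18⊕b19⊕b20⊕b21⊕b22⊕b23⊕b24⊕b25⊕b26⊕b27⊕b28⊕b29⊕b30⊕b31 = 0⊕0⊕0⊕1⊕1⊕1⊕0⊕1⊕0⊕0⊕1⊕1⊕1⊕1⊕1⊕0 = 1
Syndrome (s16...s1) = 11010 → position 26.

26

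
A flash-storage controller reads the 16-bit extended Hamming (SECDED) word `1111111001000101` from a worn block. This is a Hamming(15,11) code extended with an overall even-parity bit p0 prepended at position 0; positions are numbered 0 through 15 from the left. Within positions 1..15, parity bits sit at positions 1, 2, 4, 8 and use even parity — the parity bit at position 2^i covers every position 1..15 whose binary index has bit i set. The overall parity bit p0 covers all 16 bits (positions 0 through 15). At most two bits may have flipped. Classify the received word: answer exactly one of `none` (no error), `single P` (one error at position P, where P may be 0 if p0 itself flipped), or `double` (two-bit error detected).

double

s1: b1⊕b3⊕b5⊕b7⊕b9⊕b11⊕b13⊕b15 = 1⊕1⊕1⊕0⊕1⊕0⊕1⊕1 = 0
s2: b2⊕b3⊕b6⊕b7⊕b10⊕b11⊕b14⊕b15 = 1⊕1⊕1⊕0⊕0⊕0⊕0⊕1 = 0
s4: b4⊕b5⊕b6⊕b7⊕b12⊕b13⊕b14⊕b15 = 1⊕1⊕1⊕0⊕0⊕1⊕0⊕1 = 1
s8: b8⊕b9⊕b10⊕b11⊕b12⊕b13⊕b14⊕b15 = 0⊕1⊕0⊕0⊕0⊕1⊕0⊕1 = 1
Syndrome (s8...s1) = 1100 → position 12.
Overall parity (XOR of all 16 bits, including p0): 1⊕1⊕1⊕1⊕1⊕1⊕1⊕0⊕0⊕1⊕0⊕0⊕0⊕1⊕0⊕1 = 0
Overall=0, syndrome position=12 → double-bit error detected (uncorrectable).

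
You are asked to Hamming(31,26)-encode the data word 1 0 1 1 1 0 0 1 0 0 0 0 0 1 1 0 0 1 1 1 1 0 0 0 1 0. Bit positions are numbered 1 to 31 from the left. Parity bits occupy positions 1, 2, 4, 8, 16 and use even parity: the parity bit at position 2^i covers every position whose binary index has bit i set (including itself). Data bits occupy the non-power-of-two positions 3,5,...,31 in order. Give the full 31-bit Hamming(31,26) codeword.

0110011010010001001100111100010

Place data bits at non-power-of-two positions: b3=1, b5=0, b6=1, b7=1, b9=1, b10=0, b11=0, b12=1, b13=0, b14=0, b15=0, b17=0, b18=0, b19=1, b20=1, b21=0, b22=0, b23=1, b24=1, b25=1, b26=1, b27=0, b28=0, b29=0, b30=1, b31=0.
p1 = XOR of data positions {3,5,7,9,11,13,15,17,19,21,23,25,27,29,31} = 1⊕0⊕1⊕1⊕0⊕0⊕0⊕0⊕1⊕0⊕1⊕1⊕0⊕0⊕0 = 0
p2 = XOR of data positions {3,6,7,10,11,14,15,18,19,22,23,26,27,30,31} = 1⊕1⊕1⊕0⊕0⊕0⊕0⊕0⊕1⊕0⊕1⊕1⊕0⊕1⊕0 = 1
p4 = XOR of data positions {5,6,7,12,13,14,15,20,21,22,23,28,29,30,31} = 0⊕1⊕1⊕1⊕0⊕0⊕0⊕1⊕0⊕0⊕1⊕0⊕0⊕1⊕0 = 0
p8 = XOR of data positions {9,10,11,12,13,14,15,24,25,26,27,28,29,30,31} = 1⊕0⊕0⊕1⊕0⊕0⊕0⊕1⊕1⊕1⊕0⊕0⊕0⊕1⊕0 = 0
p16 = XOR of data positions {17,18,19,20,21,22,23,24,25,26,27,28,29,30,31} = 0⊕0⊕1⊕1⊕0⊕0⊕1⊕1⊕1⊕1⊕0⊕0⊕0⊕1⊕0 = 1
Codeword b1..b31 = 0110011010010001001100111100010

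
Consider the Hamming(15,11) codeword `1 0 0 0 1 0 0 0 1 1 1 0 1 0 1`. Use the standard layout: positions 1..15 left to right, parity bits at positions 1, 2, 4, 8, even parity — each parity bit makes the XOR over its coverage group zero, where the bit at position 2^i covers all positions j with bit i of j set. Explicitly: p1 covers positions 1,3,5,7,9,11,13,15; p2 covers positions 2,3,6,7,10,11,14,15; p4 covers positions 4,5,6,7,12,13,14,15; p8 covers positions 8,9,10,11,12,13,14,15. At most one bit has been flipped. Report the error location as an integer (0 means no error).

14

s1: b1⊕b3⊕b5⊕b7⊕b9⊕b11⊕b13⊕b15 = 1⊕0⊕1⊕0⊕1⊕1⊕1⊕1 = 0
s2: b2⊕b3⊕b6⊕b7⊕b10⊕b11⊕b14⊕b15 = 0⊕0⊕0⊕0⊕1⊕1⊕0⊕1 = 1
s4: b4⊕b5⊕b6⊕b7⊕b12⊕b13⊕b14⊕b15 = 0⊕1⊕0⊕0⊕0⊕1⊕0⊕1 = 1
s8: b8⊕b9⊕b10⊕b11⊕b12⊕b13⊕b14⊕b15 = 0⊕1⊕1⊕1⊕0⊕1⊕0⊕1 = 1
Syndrome (s8...s1) = 1110 → position 14.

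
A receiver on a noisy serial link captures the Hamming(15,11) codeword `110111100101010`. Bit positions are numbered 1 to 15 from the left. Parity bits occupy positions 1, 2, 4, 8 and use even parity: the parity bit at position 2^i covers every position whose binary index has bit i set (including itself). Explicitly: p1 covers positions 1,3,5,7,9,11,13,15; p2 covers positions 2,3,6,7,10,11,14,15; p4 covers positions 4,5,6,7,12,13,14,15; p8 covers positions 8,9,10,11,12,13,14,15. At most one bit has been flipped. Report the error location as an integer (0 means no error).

s1: b1⊕b3⊕b5⊕b7⊕b9⊕b11⊕b13⊕b15 = 1⊕0⊕1⊕1⊕0⊕0⊕0⊕0 = 1
s2: b2⊕b3⊕b6⊕b7⊕b10⊕b11⊕b14⊕b15 = 1⊕0⊕1⊕1⊕1⊕0⊕1⊕0 = 1
s4: b4⊕b5⊕b6⊕b7⊕b12⊕b13⊕b14⊕b15 = 1⊕1⊕1⊕1⊕1⊕0⊕1⊕0 = 0
s8: b8⊕b9⊕b10⊕b11⊕b12⊕b13⊕b14⊕b15 = 0⊕0⊕1⊕0⊕1⊕0⊕1⊕0 = 1
Syndrome (s8...s1) = 1011 → position 11.

11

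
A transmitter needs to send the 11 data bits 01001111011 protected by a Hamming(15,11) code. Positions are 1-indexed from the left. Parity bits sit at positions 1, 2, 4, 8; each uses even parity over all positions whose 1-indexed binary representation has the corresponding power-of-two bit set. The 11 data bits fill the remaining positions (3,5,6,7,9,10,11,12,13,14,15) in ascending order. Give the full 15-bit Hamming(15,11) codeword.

Place data bits at non-power-of-two positions: b3=0, b5=1, b6=0, b7=0, b9=1, b10=1, b11=1, b12=1, b13=0, b14=1, b15=1.
p1 = XOR of data positions {3,5,7,9,11,13,15} = 0⊕1⊕0⊕1⊕1⊕0⊕1 = 0
p2 = XOR of data positions {3,6,7,10,11,14,15} = 0⊕0⊕0⊕1⊕1⊕1⊕1 = 0
p4 = XOR of data positions {5,6,7,12,13,14,15} = 1⊕0⊕0⊕1⊕0⊕1⊕1 = 0
p8 = XOR of data positions {9,10,11,12,13,14,15} = 1⊕1⊕1⊕1⊕0⊕1⊕1 = 0
Codeword b1..b15 = 000010001111011

000010001111011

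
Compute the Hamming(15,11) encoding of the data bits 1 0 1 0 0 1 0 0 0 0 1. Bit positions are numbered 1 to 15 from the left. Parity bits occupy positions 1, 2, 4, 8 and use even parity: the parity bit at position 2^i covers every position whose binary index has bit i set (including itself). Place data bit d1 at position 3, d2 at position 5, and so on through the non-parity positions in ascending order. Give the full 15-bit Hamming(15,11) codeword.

001001000100001

Place data bits at non-power-of-two positions: b3=1, b5=0, b6=1, b7=0, b9=0, b10=1, b11=0, b12=0, b13=0, b14=0, b15=1.
p1 = XOR of data positions {3,5,7,9,11,13,15} = 1⊕0⊕0⊕0⊕0⊕0⊕1 = 0
p2 = XOR of data positions {3,6,7,10,11,14,15} = 1⊕1⊕0⊕1⊕0⊕0⊕1 = 0
p4 = XOR of data positions {5,6,7,12,13,14,15} = 0⊕1⊕0⊕0⊕0⊕0⊕1 = 0
p8 = XOR of data positions {9,10,11,12,13,14,15} = 0⊕1⊕0⊕0⊕0⊕0⊕1 = 0
Codeword b1..b15 = 001001000100001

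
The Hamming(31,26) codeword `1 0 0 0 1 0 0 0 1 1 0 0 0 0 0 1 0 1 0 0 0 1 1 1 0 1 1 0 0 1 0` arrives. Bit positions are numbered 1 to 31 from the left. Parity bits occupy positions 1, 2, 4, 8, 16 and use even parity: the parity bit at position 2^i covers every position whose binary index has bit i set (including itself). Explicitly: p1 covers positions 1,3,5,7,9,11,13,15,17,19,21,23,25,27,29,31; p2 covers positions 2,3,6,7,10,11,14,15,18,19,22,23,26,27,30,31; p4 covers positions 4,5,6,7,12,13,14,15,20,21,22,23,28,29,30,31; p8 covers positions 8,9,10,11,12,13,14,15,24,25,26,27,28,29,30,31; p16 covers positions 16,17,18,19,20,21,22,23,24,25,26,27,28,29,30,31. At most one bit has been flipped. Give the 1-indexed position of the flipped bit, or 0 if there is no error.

s1: b1⊕b3⊕b5⊕b7⊕b9⊕b11⊕b13⊕b15⊕b17⊕b19⊕b21⊕b23⊕b25⊕b27⊕b29⊕b31 = 1⊕0⊕1⊕0⊕1⊕0⊕0⊕0⊕0⊕0⊕0⊕1⊕0⊕1⊕0⊕0 = 1
s2: b2⊕b3⊕b6⊕b7⊕b10⊕b11⊕b14⊕b15⊕b18⊕b19⊕b22⊕b23⊕b26⊕b27⊕b30⊕b31 = 0⊕0⊕0⊕0⊕1⊕0⊕0⊕0⊕1⊕0⊕1⊕1⊕1⊕1⊕1⊕0 = 1
s4: b4⊕b5⊕b6⊕b7⊕b12⊕b13⊕b14⊕b15⊕b20⊕b21⊕b22⊕b23⊕b28⊕b29⊕b30⊕b31 = 0⊕1⊕0⊕0⊕0⊕0⊕0⊕0⊕0⊕0⊕1⊕1⊕0⊕0⊕1⊕0 = 0
s8: b8⊕b9⊕b10⊕b11⊕b12⊕b13⊕b14⊕b15⊕b24⊕b25⊕b26⊕b27⊕b28⊕b29⊕b30⊕b31 = 0⊕1⊕1⊕0⊕0⊕0⊕0⊕0⊕1⊕0⊕1⊕1⊕0⊕0⊕1⊕0 = 0
s16: b16⊕b17⊕b18⊕b19⊕b20⊕b21⊕b22⊕b23⊕b24⊕b25⊕b26⊕b27⊕b28⊕b29⊕b30⊕b31 = 1⊕0⊕1⊕0⊕0⊕0⊕1⊕1⊕1⊕0⊕1⊕1⊕0⊕0⊕1⊕0 = 0
Syndrome (s16...s1) = 00011 → position 3.

3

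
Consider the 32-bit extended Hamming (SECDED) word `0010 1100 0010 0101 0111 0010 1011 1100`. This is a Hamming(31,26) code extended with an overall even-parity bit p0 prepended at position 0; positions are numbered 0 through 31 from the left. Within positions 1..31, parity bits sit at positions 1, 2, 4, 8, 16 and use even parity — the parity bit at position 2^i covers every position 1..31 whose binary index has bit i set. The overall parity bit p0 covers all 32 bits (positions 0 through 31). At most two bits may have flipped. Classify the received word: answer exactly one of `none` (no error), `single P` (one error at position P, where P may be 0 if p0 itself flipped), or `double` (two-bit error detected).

single 21

s1: b1⊕b3⊕b5⊕b7⊕b9⊕b11⊕b13⊕b15⊕b17⊕b19⊕b21⊕b23⊕b25⊕b27⊕b29⊕b31 = 0⊕0⊕1⊕0⊕0⊕0⊕1⊕1⊕1⊕1⊕0⊕0⊕0⊕1⊕1⊕0 = 1
s2: b2⊕b3⊕b6⊕b7⊕b10⊕b11⊕b14⊕b15⊕b18⊕b19⊕b22⊕b23⊕b26⊕b27⊕b30⊕b31 = 1⊕0⊕0⊕0⊕1⊕0⊕0⊕1⊕1⊕1⊕1⊕0⊕1⊕1⊕0⊕0 = 0
s4: b4⊕b5⊕b6⊕b7⊕b12⊕b13⊕b14⊕b15⊕b20⊕b21⊕b22⊕b23⊕b28⊕b29⊕b30⊕b31 = 1⊕1⊕0⊕0⊕0⊕1⊕0⊕1⊕0⊕0⊕1⊕0⊕1⊕1⊕0⊕0 = 1
s8: b8⊕b9⊕b10⊕b11⊕b12⊕b13⊕b14⊕b15⊕b24⊕b25⊕b26⊕b27⊕b28⊕b29⊕b30⊕b31 = 0⊕0⊕1⊕0⊕0⊕1⊕0⊕1⊕1⊕0⊕1⊕1⊕1⊕1⊕0⊕0 = 0
s16: b16⊕b17⊕b18⊕b19⊕b20⊕b21⊕b22⊕b23⊕b24⊕b25⊕b26⊕b27⊕b28⊕b29⊕b30⊕b31 = 0⊕1⊕1⊕1⊕0⊕0⊕1⊕0⊕1⊕0⊕1⊕1⊕1⊕1⊕0⊕0 = 1
Syndrome (s16...s1) = 10101 → position 21.
Overall parity (XOR of all 32 bits, including p0): 0⊕0⊕1⊕0⊕1⊕1⊕0⊕0⊕0⊕0⊕1⊕0⊕0⊕1⊕0⊕1⊕0⊕1⊕1⊕1⊕0⊕0⊕1⊕0⊕1⊕0⊕1⊕1⊕1⊕1⊕0⊕0 = 1
Overall=1, syndrome position=21 → single-bit error at position 21.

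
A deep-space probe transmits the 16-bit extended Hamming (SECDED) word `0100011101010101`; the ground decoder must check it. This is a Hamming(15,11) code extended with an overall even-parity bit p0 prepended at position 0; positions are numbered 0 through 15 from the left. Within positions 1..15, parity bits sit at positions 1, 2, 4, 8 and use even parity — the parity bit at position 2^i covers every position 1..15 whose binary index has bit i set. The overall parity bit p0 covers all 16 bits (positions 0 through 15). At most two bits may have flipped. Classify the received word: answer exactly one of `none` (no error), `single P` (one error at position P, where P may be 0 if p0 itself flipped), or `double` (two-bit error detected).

double

s1: b1⊕b3⊕b5⊕b7⊕b9⊕b11⊕b13⊕b15 = 1⊕0⊕1⊕1⊕1⊕1⊕1⊕1 = 1
s2: b2⊕b3⊕b6⊕b7⊕b10⊕b11⊕b14⊕b15 = 0⊕0⊕1⊕1⊕0⊕1⊕0⊕1 = 0
s4: b4⊕b5⊕b6⊕b7⊕b12⊕b13⊕b14⊕b15 = 0⊕1⊕1⊕1⊕0⊕1⊕0⊕1 = 1
s8: b8⊕b9⊕b10⊕b11⊕b12⊕b13⊕b14⊕b15 = 0⊕1⊕0⊕1⊕0⊕1⊕0⊕1 = 0
Syndrome (s8...s1) = 0101 → position 5.
Overall parity (XOR of all 16 bits, including p0): 0⊕1⊕0⊕0⊕0⊕1⊕1⊕1⊕0⊕1⊕0⊕1⊕0⊕1⊕0⊕1 = 0
Overall=0, syndrome position=5 → double-bit error detected (uncorrectable).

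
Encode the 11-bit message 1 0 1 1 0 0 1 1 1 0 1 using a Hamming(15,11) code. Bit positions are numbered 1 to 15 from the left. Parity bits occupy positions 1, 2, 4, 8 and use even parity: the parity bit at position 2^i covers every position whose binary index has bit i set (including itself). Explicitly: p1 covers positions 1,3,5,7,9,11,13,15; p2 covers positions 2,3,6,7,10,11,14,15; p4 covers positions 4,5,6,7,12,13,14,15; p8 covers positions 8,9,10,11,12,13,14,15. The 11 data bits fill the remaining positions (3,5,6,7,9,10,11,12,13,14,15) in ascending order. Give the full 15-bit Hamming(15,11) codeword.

Place data bits at non-power-of-two positions: b3=1, b5=0, b6=1, b7=1, b9=0, b10=0, b11=1, b12=1, b13=1, b14=0, b15=1.
p1 = XOR of data positions {3,5,7,9,11,13,15} = 1⊕0⊕1⊕0⊕1⊕1⊕1 = 1
p2 = XOR of data positions {3,6,7,10,11,14,15} = 1⊕1⊕1⊕0⊕1⊕0⊕1 = 1
p4 = XOR of data positions {5,6,7,12,13,14,15} = 0⊕1⊕1⊕1⊕1⊕0⊕1 = 1
p8 = XOR of data positions {9,10,11,12,13,14,15} = 0⊕0⊕1⊕1⊕1⊕0⊕1 = 0
Codeword b1..b15 = 111101100011101

111101100011101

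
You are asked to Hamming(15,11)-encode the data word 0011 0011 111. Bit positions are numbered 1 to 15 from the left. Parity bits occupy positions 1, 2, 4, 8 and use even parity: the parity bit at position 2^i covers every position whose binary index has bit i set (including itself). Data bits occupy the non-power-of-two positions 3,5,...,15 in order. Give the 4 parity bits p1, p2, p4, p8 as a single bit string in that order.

0101

Place data bits at non-power-of-two positions: b3=0, b5=0, b6=1, b7=1, b9=0, b10=0, b11=1, b12=1, b13=1, b14=1, b15=1.
p1 = XOR of data positions {3,5,7,9,11,13,15} = 0⊕0⊕1⊕0⊕1⊕1⊕1 = 0
p2 = XOR of data positions {3,6,7,10,11,14,15} = 0⊕1⊕1⊕0⊕1⊕1⊕1 = 1
p4 = XOR of data positions {5,6,7,12,13,14,15} = 0⊕1⊕1⊕1⊕1⊕1⊕1 = 0
p8 = XOR of data positions {9,10,11,12,13,14,15} = 0⊕0⊕1⊕1⊕1⊕1⊕1 = 1
Parity bits p1,p2,p4,p8 = 0101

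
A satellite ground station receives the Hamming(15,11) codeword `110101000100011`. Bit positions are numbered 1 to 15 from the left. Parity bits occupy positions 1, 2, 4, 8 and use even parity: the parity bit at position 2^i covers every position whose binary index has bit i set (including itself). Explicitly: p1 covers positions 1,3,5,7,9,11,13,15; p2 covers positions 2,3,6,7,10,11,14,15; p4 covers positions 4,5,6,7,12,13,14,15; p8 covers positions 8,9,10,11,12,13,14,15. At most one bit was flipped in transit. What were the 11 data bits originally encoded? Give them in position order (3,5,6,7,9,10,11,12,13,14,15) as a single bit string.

00100000011

s1: b1⊕b3⊕b5⊕b7⊕b9⊕b11⊕b13⊕b15 = 1⊕0⊕0⊕0⊕0⊕0⊕0⊕1 = 0
s2: b2⊕b3⊕b6⊕b7⊕b10⊕b11⊕b14⊕b15 = 1⊕0⊕1⊕0⊕1⊕0⊕1⊕1 = 1
s4: b4⊕b5⊕b6⊕b7⊕b12⊕b13⊕b14⊕b15 = 1⊕0⊕1⊕0⊕0⊕0⊕1⊕1 = 0
s8: b8⊕b9⊕b10⊕b11⊕b12⊕b13⊕b14⊕b15 = 0⊕0⊕1⊕0⊕0⊕0⊕1⊕1 = 1
Syndrome (s8...s1) = 1010 → position 10.
Flip bit 10: corrected codeword = 110101000000011
Data bits at positions 3,5,6,7,9,10,11,12,13,14,15: 00100000011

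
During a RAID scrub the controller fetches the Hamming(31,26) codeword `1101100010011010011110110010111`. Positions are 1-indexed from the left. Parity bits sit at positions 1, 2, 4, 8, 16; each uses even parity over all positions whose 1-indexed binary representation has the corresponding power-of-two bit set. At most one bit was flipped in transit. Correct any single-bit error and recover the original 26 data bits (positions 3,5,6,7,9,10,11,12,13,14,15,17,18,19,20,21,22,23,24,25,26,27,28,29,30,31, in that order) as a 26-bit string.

01001001001011110110010111

s1: b1⊕b3⊕b5⊕b7⊕b9⊕b11⊕b13⊕b15⊕b17⊕b19⊕b21⊕b23⊕b25⊕b27⊕b29⊕b31 = 1⊕0⊕1⊕0⊕1⊕0⊕1⊕1⊕0⊕1⊕1⊕1⊕0⊕1⊕1⊕1 = 1
s2: b2⊕b3⊕b6⊕b7⊕b10⊕b11⊕b14⊕b15⊕b18⊕b19⊕b22⊕b23⊕b26⊕b27⊕b30⊕b31 = 1⊕0⊕0⊕0⊕0⊕0⊕0⊕1⊕1⊕1⊕0⊕1⊕0⊕1⊕1⊕1 = 0
s4: b4⊕b5⊕b6⊕b7⊕b12⊕b13⊕b14⊕b15⊕b20⊕b21⊕b22⊕b23⊕b28⊕b29⊕b30⊕b31 = 1⊕1⊕0⊕0⊕1⊕1⊕0⊕1⊕1⊕1⊕0⊕1⊕0⊕1⊕1⊕1 = 1
s8: b8⊕b9⊕b10⊕b11⊕b12⊕b13⊕b14⊕b15⊕b24⊕b25⊕b26⊕b27⊕b28⊕b29⊕b30⊕b31 = 0⊕1⊕0⊕0⊕1⊕1⊕0⊕1⊕1⊕0⊕0⊕1⊕0⊕1⊕1⊕1 = 1
s16: b16⊕b17⊕b18⊕b19⊕b20⊕b21⊕b22⊕b23⊕b24⊕b25⊕b26⊕b27⊕b28⊕b29⊕b30⊕b31 = 0⊕0⊕1⊕1⊕1⊕1⊕0⊕1⊕1⊕0⊕0⊕1⊕0⊕1⊕1⊕1 = 0
Syndrome (s16...s1) = 01101 → position 13.
Flip bit 13: corrected codeword = 1101100010010010011110110010111
Data bits at positions 3,5,6,7,9,10,11,12,13,14,15,17,18,19,20,21,22,23,24,25,26,27,28,29,30,31: 01001001001011110110010111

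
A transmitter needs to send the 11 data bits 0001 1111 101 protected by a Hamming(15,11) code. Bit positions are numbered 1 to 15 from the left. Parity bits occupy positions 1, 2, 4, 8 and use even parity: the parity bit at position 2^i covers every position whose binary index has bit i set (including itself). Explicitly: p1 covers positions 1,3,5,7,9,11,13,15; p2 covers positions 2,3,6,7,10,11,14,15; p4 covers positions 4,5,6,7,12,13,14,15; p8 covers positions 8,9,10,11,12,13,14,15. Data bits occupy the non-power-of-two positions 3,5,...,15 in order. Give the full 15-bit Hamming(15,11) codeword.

Place data bits at non-power-of-two positions: b3=0, b5=0, b6=0, b7=1, b9=1, b10=1, b11=1, b12=1, b13=1, b14=0, b15=1.
p1 = XOR of data positions {3,5,7,9,11,13,15} = 0⊕0⊕1⊕1⊕1⊕1⊕1 = 1
p2 = XOR of data positions {3,6,7,10,11,14,15} = 0⊕0⊕1⊕1⊕1⊕0⊕1 = 0
p4 = XOR of data positions {5,6,7,12,13,14,15} = 0⊕0⊕1⊕1⊕1⊕0⊕1 = 0
p8 = XOR of data positions {9,10,11,12,13,14,15} = 1⊕1⊕1⊕1⊕1⊕0⊕1 = 0
Codeword b1..b15 = 100000101111101

100000101111101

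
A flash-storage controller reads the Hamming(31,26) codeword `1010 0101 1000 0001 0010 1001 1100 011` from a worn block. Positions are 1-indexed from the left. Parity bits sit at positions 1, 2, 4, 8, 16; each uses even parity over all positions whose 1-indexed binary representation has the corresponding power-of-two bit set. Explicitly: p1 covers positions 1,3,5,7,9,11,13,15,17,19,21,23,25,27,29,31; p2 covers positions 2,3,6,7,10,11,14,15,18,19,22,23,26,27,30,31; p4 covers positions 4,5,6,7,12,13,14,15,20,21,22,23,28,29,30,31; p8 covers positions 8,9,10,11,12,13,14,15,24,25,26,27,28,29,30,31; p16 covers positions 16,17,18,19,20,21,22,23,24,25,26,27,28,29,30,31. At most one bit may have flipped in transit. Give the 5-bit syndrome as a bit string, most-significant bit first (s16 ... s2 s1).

s1: b1⊕b3⊕b5⊕b7⊕b9⊕b11⊕b13⊕b15⊕b17⊕b19⊕b21⊕b23⊕b25⊕b27⊕b29⊕b31 = 1⊕1⊕0⊕0⊕1⊕0⊕0⊕0⊕0⊕1⊕1⊕0⊕1⊕0⊕0⊕1 = 1
s2: b2⊕b3⊕b6⊕b7⊕b10⊕b11⊕b14⊕b15⊕b18⊕b19⊕b22⊕b23⊕b26⊕b27⊕b30⊕b31 = 0⊕1⊕1⊕0⊕0⊕0⊕0⊕0⊕0⊕1⊕0⊕0⊕1⊕0⊕1⊕1 = 0
s4: b4⊕b5⊕b6⊕b7⊕b12⊕b13⊕b14⊕b15⊕b20⊕b21⊕b22⊕b23⊕b28⊕b29⊕b30⊕b31 = 0⊕0⊕1⊕0⊕0⊕0⊕0⊕0⊕0⊕1⊕0⊕0⊕0⊕0⊕1⊕1 = 0
s8: b8⊕b9⊕b10⊕b11⊕b12⊕b13⊕b14⊕b15⊕b24⊕b25⊕b26⊕b27⊕b28⊕b29⊕b30⊕b31 = 1⊕1⊕0⊕0⊕0⊕0⊕0⊕0⊕1⊕1⊕1⊕0⊕0⊕0⊕1⊕1 = 1
s16: b16⊕b17⊕b18⊕b19⊕b20⊕b21⊕b22⊕b23⊕b24⊕b25⊕b26⊕b27⊕b28⊕b29⊕b30⊕b31 = 1⊕0⊕0⊕1⊕0⊕1⊕0⊕0⊕1⊕1⊕1⊕0⊕0⊕0⊕1⊕1 = 0
Syndrome (s16...s1) = 01001 → position 9.

01001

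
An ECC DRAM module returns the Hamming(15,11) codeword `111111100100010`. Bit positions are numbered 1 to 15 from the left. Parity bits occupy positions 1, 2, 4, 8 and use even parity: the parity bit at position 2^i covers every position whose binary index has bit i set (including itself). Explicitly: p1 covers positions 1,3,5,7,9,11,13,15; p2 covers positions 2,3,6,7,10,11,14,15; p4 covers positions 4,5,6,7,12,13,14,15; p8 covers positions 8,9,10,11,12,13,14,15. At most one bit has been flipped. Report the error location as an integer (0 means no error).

4

s1: b1⊕b3⊕b5⊕b7⊕b9⊕b11⊕b13⊕b15 = 1⊕1⊕1⊕1⊕0⊕0⊕0⊕0 = 0
s2: b2⊕b3⊕b6⊕b7⊕b10⊕b11⊕b14⊕b15 = 1⊕1⊕1⊕1⊕1⊕0⊕1⊕0 = 0
s4: b4⊕b5⊕b6⊕b7⊕b12⊕b13⊕b14⊕b15 = 1⊕1⊕1⊕1⊕0⊕0⊕1⊕0 = 1
s8: b8⊕b9⊕b10⊕b11⊕b12⊕b13⊕b14⊕b15 = 0⊕0⊕1⊕0⊕0⊕0⊕1⊕0 = 0
Syndrome (s8...s1) = 0100 → position 4.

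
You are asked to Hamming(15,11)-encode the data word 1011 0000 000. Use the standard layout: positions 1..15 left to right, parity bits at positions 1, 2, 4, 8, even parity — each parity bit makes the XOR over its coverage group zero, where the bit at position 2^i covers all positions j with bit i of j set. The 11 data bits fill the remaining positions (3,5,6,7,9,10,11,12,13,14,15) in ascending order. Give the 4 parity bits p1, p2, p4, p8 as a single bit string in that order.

0100

Place data bits at non-power-of-two positions: b3=1, b5=0, b6=1, b7=1, b9=0, b10=0, b11=0, b12=0, b13=0, b14=0, b15=0.
p1 = XOR of data positions {3,5,7,9,11,13,15} = 1⊕0⊕1⊕0⊕0⊕0⊕0 = 0
p2 = XOR of data positions {3,6,7,10,11,14,15} = 1⊕1⊕1⊕0⊕0⊕0⊕0 = 1
p4 = XOR of data positions {5,6,7,12,13,14,15} = 0⊕1⊕1⊕0⊕0⊕0⊕0 = 0
p8 = XOR of data positions {9,10,11,12,13,14,15} = 0⊕0⊕0⊕0⊕0⊕0⊕0 = 0
Parity bits p1,p2,p4,p8 = 0100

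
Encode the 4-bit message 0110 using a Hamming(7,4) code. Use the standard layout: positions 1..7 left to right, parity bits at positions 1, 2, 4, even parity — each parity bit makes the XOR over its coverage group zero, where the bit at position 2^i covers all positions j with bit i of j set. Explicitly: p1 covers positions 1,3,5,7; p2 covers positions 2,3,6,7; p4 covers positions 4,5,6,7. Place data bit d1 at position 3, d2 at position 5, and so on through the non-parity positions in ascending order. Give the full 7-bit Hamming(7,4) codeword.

1100110

Place data bits at non-power-of-two positions: b3=0, b5=1, b6=1, b7=0.
p1 = XOR of data positions {3,5,7} = 0⊕1⊕0 = 1
p2 = XOR of data positions {3,6,7} = 0⊕1⊕0 = 1
p4 = XOR of data positions {5,6,7} = 1⊕1⊕0 = 0
Codeword b1..b7 = 1100110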